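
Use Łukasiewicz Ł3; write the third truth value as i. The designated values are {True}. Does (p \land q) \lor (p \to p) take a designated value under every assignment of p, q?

Yes

Every assignment of p, q over {True, i, False} gives a value in {True}.
In particular, with p=i, q=i: (p \land q) \lor (p \to p) = True.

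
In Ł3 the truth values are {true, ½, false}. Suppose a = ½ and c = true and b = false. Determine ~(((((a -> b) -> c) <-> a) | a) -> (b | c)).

a -> b = ½ -> false = ½  [min(1, 1−½+0)]
(a -> b) -> c = ½ -> true = true
((a -> b) -> c) <-> a = true <-> ½ = ½
(((a -> b) -> c) <-> a) | a = ½ | ½ = ½
b | c = false | true = true
((((a -> b) -> c) <-> a) | a) -> (b | c) = ½ -> true = true
~(((((a -> b) -> c) <-> a) | a) -> (b | c)) = ~true = false

false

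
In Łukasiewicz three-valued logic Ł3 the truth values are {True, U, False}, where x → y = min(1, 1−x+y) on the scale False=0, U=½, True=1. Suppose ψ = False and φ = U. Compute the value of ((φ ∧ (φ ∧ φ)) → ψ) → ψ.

U

φ ∧ φ = U ∧ U = U
φ ∧ (φ ∧ φ) = U ∧ U = U
(φ ∧ (φ ∧ φ)) → ψ = U → False = U
((φ ∧ (φ ∧ φ)) → ψ) → ψ = U → False = U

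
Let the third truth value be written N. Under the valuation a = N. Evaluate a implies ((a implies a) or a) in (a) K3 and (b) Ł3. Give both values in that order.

N; 1

In K3: a implies a = N implies N = N  [not N or N]
(a implies a) or a = N or N = N
a implies ((a implies a) or a) = N implies N = N
In Ł3: a implies a = N implies N = 1  [min(1, 1−½+½)]
(a implies a) or a = 1 or N = 1
a implies ((a implies a) or a) = N implies 1 = 1
They differ because K3 and Ł3 treat N differently under implication.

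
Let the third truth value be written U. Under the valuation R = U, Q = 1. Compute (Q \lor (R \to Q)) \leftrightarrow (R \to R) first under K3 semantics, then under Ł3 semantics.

In K3: R \to Q = U \to 1 = 1  [\lnot U \lor 1]
Q \lor (R \to Q) = 1 \lor 1 = 1
R \to R = U \to U = U
(Q \lor (R \to Q)) \leftrightarrow (R \to R) = 1 \leftrightarrow U = U
In Ł3: R \to Q = U \to 1 = 1  [min(1, 1−½+1)]
Q \lor (R \to Q) = 1 \lor 1 = 1
R \to R = U \to U = 1
(Q \lor (R \to Q)) \leftrightarrow (R \to R) = 1 \leftrightarrow 1 = 1
They differ because K3 and Ł3 treat U differently under implication.

U; 1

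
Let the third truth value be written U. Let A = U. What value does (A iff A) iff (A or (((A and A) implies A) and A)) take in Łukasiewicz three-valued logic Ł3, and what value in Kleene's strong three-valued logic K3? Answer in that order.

U; U

In Łukasiewicz three-valued logic Ł3: A iff A = U iff U = ⊤  [1 − |½−½|]
A and A = U and U = U
(A and A) implies A = U implies U = ⊤
((A and A) implies A) and A = ⊤ and U = U
A or (((A and A) implies A) and A) = U or U = U
(A iff A) iff (A or (((A and A) implies A) and A)) = ⊤ iff U = U
In Kleene's strong three-valued logic K3: A iff A = U iff U = U
A and A = U and U = U
(A and A) implies A = U implies U = U  [not U or U]
((A and A) implies A) and A = U and U = U
A or (((A and A) implies A) and A) = U or U = U
(A iff A) iff (A or (((A and A) implies A) and A)) = U iff U = U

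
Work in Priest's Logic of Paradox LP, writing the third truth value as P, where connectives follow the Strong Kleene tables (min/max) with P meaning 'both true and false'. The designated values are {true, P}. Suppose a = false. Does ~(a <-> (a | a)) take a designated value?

No

a | a = false | false = false
a <-> (a | a) = false <-> false = true
~(a <-> (a | a)) = ~true = false
false ∉ {true, P}.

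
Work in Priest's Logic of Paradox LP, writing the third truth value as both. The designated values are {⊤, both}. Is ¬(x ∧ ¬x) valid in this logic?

Every assignment of x over {⊤, both, ⊥} gives a value in {⊤, both}.
In particular, with x=both: ¬(x ∧ ¬x) = both.

Yes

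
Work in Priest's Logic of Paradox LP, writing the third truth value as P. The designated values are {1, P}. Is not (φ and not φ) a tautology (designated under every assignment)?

Every assignment of φ over {1, P, 0} gives a value in {1, P}.
In particular, with φ=P: not (φ and not φ) = P.

Yes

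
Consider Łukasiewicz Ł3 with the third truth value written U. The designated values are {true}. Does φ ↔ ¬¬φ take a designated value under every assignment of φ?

Every assignment of φ over {true, U, false} gives a value in {true}.
In particular, with φ=U: φ ↔ ¬¬φ = true.

Yes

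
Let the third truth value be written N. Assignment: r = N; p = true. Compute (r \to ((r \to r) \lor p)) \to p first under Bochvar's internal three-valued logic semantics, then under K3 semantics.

In Bochvar's internal three-valued logic: r \to r = N \to N = N
(r \to r) \lor p = N \lor true = N
r \to ((r \to r) \lor p) = N \to N = N
(r \to ((r \to r) \lor p)) \to p = N \to true = N
In K3: r \to r = N \to N = N  [\lnot N \lor N]
(r \to r) \lor p = N \lor true = true
r \to ((r \to r) \lor p) = N \to true = true
(r \to ((r \to r) \lor p)) \to p = true \to true = true
They differ because Bochvar's internal three-valued logic and K3 treat N differently under the binary connectives.

N; true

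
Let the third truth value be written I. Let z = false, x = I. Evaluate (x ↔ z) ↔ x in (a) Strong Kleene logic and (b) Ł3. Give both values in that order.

In Strong Kleene logic: x ↔ z = I ↔ false = I
(x ↔ z) ↔ x = I ↔ I = I
In Ł3: x ↔ z = I ↔ false = I  [1 − |½−0|]
(x ↔ z) ↔ x = I ↔ I = true
They differ because Strong Kleene logic and Ł3 treat I differently under implication.

I; true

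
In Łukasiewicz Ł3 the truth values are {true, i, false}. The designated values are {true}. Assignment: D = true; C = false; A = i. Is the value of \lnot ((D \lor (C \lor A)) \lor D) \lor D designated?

C \lor A = false \lor i = i
D \lor (C \lor A) = true \lor i = true
(D \lor (C \lor A)) \lor D = true \lor true = true
\lnot ((D \lor (C \lor A)) \lor D) = \lnot true = false
\lnot ((D \lor (C \lor A)) \lor D) \lor D = false \lor true = true
true ∈ {true}.

Yes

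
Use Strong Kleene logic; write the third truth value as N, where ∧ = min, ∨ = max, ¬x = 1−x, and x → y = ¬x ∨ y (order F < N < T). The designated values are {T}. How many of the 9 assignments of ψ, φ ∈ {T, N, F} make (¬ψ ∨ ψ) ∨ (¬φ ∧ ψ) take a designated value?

Of the 9 assignments, 6 give a value in {T}.

6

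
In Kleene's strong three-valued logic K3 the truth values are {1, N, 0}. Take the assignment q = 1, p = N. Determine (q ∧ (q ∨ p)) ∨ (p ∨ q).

q ∨ p = 1 ∨ N = 1
q ∧ (q ∨ p) = 1 ∧ 1 = 1
p ∨ q = N ∨ 1 = 1
(q ∧ (q ∨ p)) ∨ (p ∨ q) = 1 ∨ 1 = 1

1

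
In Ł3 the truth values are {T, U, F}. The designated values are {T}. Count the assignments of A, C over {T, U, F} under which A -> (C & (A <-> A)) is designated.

6

Of the 9 assignments, 6 give a value in {T}.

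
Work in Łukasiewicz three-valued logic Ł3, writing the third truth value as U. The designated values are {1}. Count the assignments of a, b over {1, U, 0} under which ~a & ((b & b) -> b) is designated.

3

Designated under: (a=0, b=1); (a=0, b=U); (a=0, b=0).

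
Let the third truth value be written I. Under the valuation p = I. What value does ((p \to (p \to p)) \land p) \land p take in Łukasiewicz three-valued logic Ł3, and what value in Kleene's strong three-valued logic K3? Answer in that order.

I; I

In Łukasiewicz three-valued logic Ł3: p \to p = I \to I = T  [min(1, 1−½+½)]
p \to (p \to p) = I \to T = T
(p \to (p \to p)) \land p = T \land I = I
((p \to (p \to p)) \land p) \land p = I \land I = I
In Kleene's strong three-valued logic K3: p \to p = I \to I = I  [\lnot I \lor I]
p \to (p \to p) = I \to I = I
(p \to (p \to p)) \land p = I \land I = I
((p \to (p \to p)) \land p) \land p = I \land I = I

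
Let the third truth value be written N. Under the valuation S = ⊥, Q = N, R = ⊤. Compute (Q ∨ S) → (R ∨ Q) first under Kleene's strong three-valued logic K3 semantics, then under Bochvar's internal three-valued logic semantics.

⊤; N

In Kleene's strong three-valued logic K3: Q ∨ S = N ∨ ⊥ = N
R ∨ Q = ⊤ ∨ N = ⊤
(Q ∨ S) → (R ∨ Q) = N → ⊤ = ⊤  [¬N ∨ ⊤]
In Bochvar's internal three-valued logic: Q ∨ S = N ∨ ⊥ = N
R ∨ Q = ⊤ ∨ N = N
(Q ∨ S) → (R ∨ Q) = N → N = N  [any arg is the third value ⇒ result is the third value]
They differ because Kleene's strong three-valued logic K3 and Bochvar's internal three-valued logic treat N differently under the binary connectives.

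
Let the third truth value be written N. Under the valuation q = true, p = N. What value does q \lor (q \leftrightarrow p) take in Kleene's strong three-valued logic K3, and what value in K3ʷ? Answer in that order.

In Kleene's strong three-valued logic K3: q \leftrightarrow p = true \leftrightarrow N = N
q \lor (q \leftrightarrow p) = true \lor N = true
In K3ʷ: q \leftrightarrow p = true \leftrightarrow N = N
q \lor (q \leftrightarrow p) = true \lor N = N
They differ because Kleene's strong three-valued logic K3 and K3ʷ treat N differently under the binary connectives.

true; N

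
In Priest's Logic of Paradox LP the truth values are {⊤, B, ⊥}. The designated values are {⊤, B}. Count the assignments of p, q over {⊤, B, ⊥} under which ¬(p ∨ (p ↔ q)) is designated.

5

Of the 9 assignments, 5 give a value in {⊤, B}.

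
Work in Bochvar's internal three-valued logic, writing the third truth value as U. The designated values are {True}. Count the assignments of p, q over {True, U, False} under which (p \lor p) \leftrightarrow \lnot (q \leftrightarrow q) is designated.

Designated under: (p=False, q=True); (p=False, q=False).

2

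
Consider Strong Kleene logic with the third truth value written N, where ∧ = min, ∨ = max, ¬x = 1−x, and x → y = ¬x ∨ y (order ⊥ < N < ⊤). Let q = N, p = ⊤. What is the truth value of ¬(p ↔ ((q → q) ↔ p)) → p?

⊤

q → q = N → N = N
(q → q) ↔ p = N ↔ ⊤ = N
p ↔ ((q → q) ↔ p) = ⊤ ↔ N = N
¬(p ↔ ((q → q) ↔ p)) = ¬N = N
¬(p ↔ ((q → q) ↔ p)) → p = N → ⊤ = ⊤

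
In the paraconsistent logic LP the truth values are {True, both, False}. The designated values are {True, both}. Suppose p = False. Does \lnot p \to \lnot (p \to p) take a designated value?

No

\lnot p = \lnot False = True
p \to p = False \to False = True
\lnot (p \to p) = \lnot True = False
\lnot p \to \lnot (p \to p) = True \to False = False
False ∉ {True, both}.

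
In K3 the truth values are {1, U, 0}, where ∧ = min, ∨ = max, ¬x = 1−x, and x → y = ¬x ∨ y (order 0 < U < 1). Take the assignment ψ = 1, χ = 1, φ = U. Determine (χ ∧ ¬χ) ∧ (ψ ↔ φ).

¬χ = ¬1 = 0
χ ∧ ¬χ = 1 ∧ 0 = 0
ψ ↔ φ = 1 ↔ U = U
(χ ∧ ¬χ) ∧ (ψ ↔ φ) = 0 ∧ U = 0

0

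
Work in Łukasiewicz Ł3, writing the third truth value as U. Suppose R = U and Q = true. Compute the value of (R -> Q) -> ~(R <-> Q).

R -> Q = U -> true = true  [min(1, 1−½+1)]
R <-> Q = U <-> true = U
~(R <-> Q) = ~U = U
(R -> Q) -> ~(R <-> Q) = true -> U = U

U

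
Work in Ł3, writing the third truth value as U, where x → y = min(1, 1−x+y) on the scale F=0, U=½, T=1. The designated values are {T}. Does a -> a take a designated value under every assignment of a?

Every assignment of a over {T, U, F} gives a value in {T}.
In particular, with a=U: a -> a = T.

Yes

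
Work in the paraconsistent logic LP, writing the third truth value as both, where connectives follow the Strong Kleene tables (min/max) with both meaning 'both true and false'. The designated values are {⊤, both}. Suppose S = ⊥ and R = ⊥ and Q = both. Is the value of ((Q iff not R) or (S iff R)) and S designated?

not R = not ⊥ = ⊤
Q iff not R = both iff ⊤ = both
S iff R = ⊥ iff ⊥ = ⊤
(Q iff not R) or (S iff R) = both or ⊤ = ⊤
((Q iff not R) or (S iff R)) and S = ⊤ and ⊥ = ⊥
⊥ ∉ {⊤, both}.

No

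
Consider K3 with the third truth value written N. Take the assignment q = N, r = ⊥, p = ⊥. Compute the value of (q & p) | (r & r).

q & p = N & ⊥ = ⊥
r & r = ⊥ & ⊥ = ⊥
(q & p) | (r & r) = ⊥ | ⊥ = ⊥

⊥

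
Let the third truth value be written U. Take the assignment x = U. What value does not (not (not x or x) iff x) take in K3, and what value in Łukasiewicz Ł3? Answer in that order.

In K3: not x = not U = U
not x or x = U or U = U
not (not x or x) = not U = U
not (not x or x) iff x = U iff U = U
not (not (not x or x) iff x) = not U = U
In Łukasiewicz Ł3: not x = not U = U
not x or x = U or U = U
not (not x or x) = not U = U
not (not x or x) iff x = U iff U = True  [1 − |½−½|]
not (not (not x or x) iff x) = not True = False
They differ because K3 and Łukasiewicz Ł3 treat U differently under implication.

U; False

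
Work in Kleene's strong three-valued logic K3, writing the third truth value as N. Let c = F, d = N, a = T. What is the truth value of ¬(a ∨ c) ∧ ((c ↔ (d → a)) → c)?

a ∨ c = T ∨ F = T
¬(a ∨ c) = ¬T = F
d → a = N → T = T  [¬N ∨ T]
c ↔ (d → a) = F ↔ T = F
(c ↔ (d → a)) → c = F → F = T
¬(a ∨ c) ∧ ((c ↔ (d → a)) → c) = F ∧ T = F

F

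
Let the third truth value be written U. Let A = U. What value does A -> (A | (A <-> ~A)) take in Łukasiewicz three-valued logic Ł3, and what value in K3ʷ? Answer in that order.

True; U

In Łukasiewicz three-valued logic Ł3: ~A = ~U = U
A <-> ~A = U <-> U = True
A | (A <-> ~A) = U | True = True
A -> (A | (A <-> ~A)) = U -> True = True
In K3ʷ: ~A = ~U = U
A <-> ~A = U <-> U = U
A | (A <-> ~A) = U | U = U
A -> (A | (A <-> ~A)) = U -> U = U  [any arg is the third value ⇒ result is the third value]
They differ because Łukasiewicz three-valued logic Ł3 and K3ʷ treat U differently under the binary connectives.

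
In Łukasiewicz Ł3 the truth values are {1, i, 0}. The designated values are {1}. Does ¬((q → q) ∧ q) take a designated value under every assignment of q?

Countermodel: q=1 gives 0, which is not designated.

No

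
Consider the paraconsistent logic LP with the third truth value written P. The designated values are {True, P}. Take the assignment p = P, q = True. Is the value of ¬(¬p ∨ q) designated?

¬p = ¬P = P
¬p ∨ q = P ∨ True = True
¬(¬p ∨ q) = ¬True = False
False ∉ {True, P}.

No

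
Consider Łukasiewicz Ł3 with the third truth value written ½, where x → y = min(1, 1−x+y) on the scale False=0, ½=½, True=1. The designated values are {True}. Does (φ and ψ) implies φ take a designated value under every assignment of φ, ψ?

Every assignment of φ, ψ over {True, ½, False} gives a value in {True}.
In particular, with φ=½, ψ=½: (φ and ψ) implies φ = True.

Yes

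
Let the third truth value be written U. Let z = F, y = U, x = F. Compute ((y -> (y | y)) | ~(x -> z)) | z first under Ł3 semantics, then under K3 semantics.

T; U

In Ł3: y | y = U | U = U
y -> (y | y) = U -> U = T  [min(1, 1−½+½)]
x -> z = F -> F = T
~(x -> z) = ~T = F
(y -> (y | y)) | ~(x -> z) = T | F = T
((y -> (y | y)) | ~(x -> z)) | z = T | F = T
In K3: y | y = U | U = U
y -> (y | y) = U -> U = U
x -> z = F -> F = T
~(x -> z) = ~T = F
(y -> (y | y)) | ~(x -> z) = U | F = U
((y -> (y | y)) | ~(x -> z)) | z = U | F = U
They differ because Ł3 and K3 treat U differently under implication.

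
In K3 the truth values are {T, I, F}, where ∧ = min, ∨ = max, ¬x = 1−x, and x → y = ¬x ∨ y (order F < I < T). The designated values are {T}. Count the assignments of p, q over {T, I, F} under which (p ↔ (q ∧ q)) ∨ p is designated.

Designated under: (p=T, q=T); (p=T, q=I); (p=T, q=F); (p=F, q=F).

4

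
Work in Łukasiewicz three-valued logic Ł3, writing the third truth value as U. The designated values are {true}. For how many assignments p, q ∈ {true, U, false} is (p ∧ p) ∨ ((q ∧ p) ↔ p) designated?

Of the 9 assignments, 8 give a value in {true}.

8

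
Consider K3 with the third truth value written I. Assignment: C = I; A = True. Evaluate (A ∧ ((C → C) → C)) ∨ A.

True

C → C = I → I = I
(C → C) → C = I → I = I
A ∧ ((C → C) → C) = True ∧ I = I
(A ∧ ((C → C) → C)) ∨ A = I ∨ True = True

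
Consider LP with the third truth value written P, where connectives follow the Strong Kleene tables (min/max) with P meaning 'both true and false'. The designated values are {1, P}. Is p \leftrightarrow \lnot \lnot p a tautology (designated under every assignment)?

Every assignment of p over {1, P, 0} gives a value in {1, P}.
In particular, with p=P: p \leftrightarrow \lnot \lnot p = P.

Yes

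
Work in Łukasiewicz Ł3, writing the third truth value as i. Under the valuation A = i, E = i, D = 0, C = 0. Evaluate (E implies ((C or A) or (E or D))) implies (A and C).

0

C or A = 0 or i = i
E or D = i or 0 = i
(C or A) or (E or D) = i or i = i
E implies ((C or A) or (E or D)) = i implies i = 1
A and C = i and 0 = 0
(E implies ((C or A) or (E or D))) implies (A and C) = 1 implies 0 = 0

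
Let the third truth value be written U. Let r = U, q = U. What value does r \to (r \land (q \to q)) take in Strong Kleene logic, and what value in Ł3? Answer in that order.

U; ⊤

In Strong Kleene logic: q \to q = U \to U = U  [\lnot U \lor U]
r \land (q \to q) = U \land U = U
r \to (r \land (q \to q)) = U \to U = U
In Ł3: q \to q = U \to U = ⊤  [min(1, 1−½+½)]
r \land (q \to q) = U \land ⊤ = U
r \to (r \land (q \to q)) = U \to U = ⊤
They differ because Strong Kleene logic and Ł3 treat U differently under implication.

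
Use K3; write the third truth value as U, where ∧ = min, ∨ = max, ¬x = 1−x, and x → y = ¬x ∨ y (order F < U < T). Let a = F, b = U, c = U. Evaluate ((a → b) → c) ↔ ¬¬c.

a → b = F → U = T  [¬F ∨ U]
(a → b) → c = T → U = U
¬c = ¬U = U
¬¬c = ¬U = U
((a → b) → c) ↔ ¬¬c = U ↔ U = U

U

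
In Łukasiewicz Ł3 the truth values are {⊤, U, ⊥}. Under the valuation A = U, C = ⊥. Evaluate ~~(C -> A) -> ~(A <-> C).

U

C -> A = ⊥ -> U = ⊤  [min(1, 1−0+½)]
~(C -> A) = ~⊤ = ⊥
~~(C -> A) = ~⊥ = ⊤
A <-> C = U <-> ⊥ = U
~(A <-> C) = ~U = U
~~(C -> A) -> ~(A <-> C) = ⊤ -> U = U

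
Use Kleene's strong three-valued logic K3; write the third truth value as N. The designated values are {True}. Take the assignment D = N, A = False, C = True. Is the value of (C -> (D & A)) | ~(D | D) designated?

No

D & A = N & False = False
C -> (D & A) = True -> False = False
D | D = N | N = N
~(D | D) = ~N = N
(C -> (D & A)) | ~(D | D) = False | N = N
N ∉ {True}.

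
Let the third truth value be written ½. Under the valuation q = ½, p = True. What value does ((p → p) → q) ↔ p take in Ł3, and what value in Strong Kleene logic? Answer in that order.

½; ½

In Ł3: p → p = True → True = True
(p → p) → q = True → ½ = ½  [min(1, 1−1+½)]
((p → p) → q) ↔ p = ½ ↔ True = ½
In Strong Kleene logic: p → p = True → True = True
(p → p) → q = True → ½ = ½  [¬True ∨ ½]
((p → p) → q) ↔ p = ½ ↔ True = ½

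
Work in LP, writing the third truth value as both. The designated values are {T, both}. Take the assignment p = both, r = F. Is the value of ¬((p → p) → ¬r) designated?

No

p → p = both → both = both
¬r = ¬F = T
(p → p) → ¬r = both → T = T
¬((p → p) → ¬r) = ¬T = F
F ∉ {T, both}.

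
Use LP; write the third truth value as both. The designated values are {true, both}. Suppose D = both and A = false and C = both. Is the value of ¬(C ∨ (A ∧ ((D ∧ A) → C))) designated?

D ∧ A = both ∧ false = false
(D ∧ A) → C = false → both = true
A ∧ ((D ∧ A) → C) = false ∧ true = false
C ∨ (A ∧ ((D ∧ A) → C)) = both ∨ false = both
¬(C ∨ (A ∧ ((D ∧ A) → C))) = ¬both = both
both ∈ {true, both}.

Yes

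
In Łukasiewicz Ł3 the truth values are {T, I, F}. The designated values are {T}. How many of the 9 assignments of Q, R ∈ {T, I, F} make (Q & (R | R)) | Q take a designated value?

3

Designated under: (Q=T, R=T); (Q=T, R=I); (Q=T, R=F).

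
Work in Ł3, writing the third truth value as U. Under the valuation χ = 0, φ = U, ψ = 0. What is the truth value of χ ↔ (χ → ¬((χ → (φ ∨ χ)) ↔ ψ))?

0

φ ∨ χ = U ∨ 0 = U
χ → (φ ∨ χ) = 0 → U = 1
(χ → (φ ∨ χ)) ↔ ψ = 1 ↔ 0 = 0
¬((χ → (φ ∨ χ)) ↔ ψ) = ¬0 = 1
χ → ¬((χ → (φ ∨ χ)) ↔ ψ) = 0 → 1 = 1
χ ↔ (χ → ¬((χ → (φ ∨ χ)) ↔ ψ)) = 0 ↔ 1 = 0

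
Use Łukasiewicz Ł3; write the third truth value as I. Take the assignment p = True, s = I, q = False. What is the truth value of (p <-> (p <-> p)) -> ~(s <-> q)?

p <-> p = True <-> True = True
p <-> (p <-> p) = True <-> True = True
s <-> q = I <-> False = I
~(s <-> q) = ~I = I
(p <-> (p <-> p)) -> ~(s <-> q) = True -> I = I

I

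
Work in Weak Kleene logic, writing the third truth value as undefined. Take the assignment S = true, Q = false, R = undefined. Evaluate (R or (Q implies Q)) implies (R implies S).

undefined

Q implies Q = false implies false = true
R or (Q implies Q) = undefined or true = undefined
R implies S = undefined implies true = undefined
(R or (Q implies Q)) implies (R implies S) = undefined implies undefined = undefined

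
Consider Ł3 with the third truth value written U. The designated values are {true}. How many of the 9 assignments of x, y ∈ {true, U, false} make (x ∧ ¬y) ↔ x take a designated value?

6

Of the 9 assignments, 6 give a value in {true}.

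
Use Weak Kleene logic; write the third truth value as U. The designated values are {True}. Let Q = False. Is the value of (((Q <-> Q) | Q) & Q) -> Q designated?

Yes

Q <-> Q = False <-> False = True
(Q <-> Q) | Q = True | False = True
((Q <-> Q) | Q) & Q = True & False = False
(((Q <-> Q) | Q) & Q) -> Q = False -> False = True
True ∈ {True}.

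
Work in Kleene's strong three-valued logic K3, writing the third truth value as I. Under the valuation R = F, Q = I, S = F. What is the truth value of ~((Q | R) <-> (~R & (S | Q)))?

Q | R = I | F = I
~R = ~F = T
S | Q = F | I = I
~R & (S | Q) = T & I = I
(Q | R) <-> (~R & (S | Q)) = I <-> I = I
~((Q | R) <-> (~R & (S | Q))) = ~I = I

I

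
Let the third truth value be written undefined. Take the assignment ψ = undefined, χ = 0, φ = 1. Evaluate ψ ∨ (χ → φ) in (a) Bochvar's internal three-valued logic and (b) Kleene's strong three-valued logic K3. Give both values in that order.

In Bochvar's internal three-valued logic: χ → φ = 0 → 1 = 1
ψ ∨ (χ → φ) = undefined ∨ 1 = undefined
In Kleene's strong three-valued logic K3: χ → φ = 0 → 1 = 1
ψ ∨ (χ → φ) = undefined ∨ 1 = 1
They differ because Bochvar's internal three-valued logic and Kleene's strong three-valued logic K3 treat undefined differently under the binary connectives.

undefined; 1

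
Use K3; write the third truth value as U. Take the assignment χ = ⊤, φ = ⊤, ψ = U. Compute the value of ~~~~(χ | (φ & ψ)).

⊤

φ & ψ = ⊤ & U = U
χ | (φ & ψ) = ⊤ | U = ⊤
~(χ | (φ & ψ)) = ~⊤ = ⊥
~~(χ | (φ & ψ)) = ~⊥ = ⊤
~~~(χ | (φ & ψ)) = ~⊤ = ⊥
~~~~(χ | (φ & ψ)) = ~⊥ = ⊤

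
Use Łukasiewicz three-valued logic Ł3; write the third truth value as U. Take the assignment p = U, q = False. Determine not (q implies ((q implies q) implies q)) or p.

q implies q = False implies False = True
(q implies q) implies q = True implies False = False
q implies ((q implies q) implies q) = False implies False = True
not (q implies ((q implies q) implies q)) = not True = False
not (q implies ((q implies q) implies q)) or p = False or U = U

U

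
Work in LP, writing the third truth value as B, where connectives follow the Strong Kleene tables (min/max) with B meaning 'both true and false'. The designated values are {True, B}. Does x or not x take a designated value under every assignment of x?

Every assignment of x over {True, B, False} gives a value in {True, B}.
In particular, with x=B: x or not x = B.

Yes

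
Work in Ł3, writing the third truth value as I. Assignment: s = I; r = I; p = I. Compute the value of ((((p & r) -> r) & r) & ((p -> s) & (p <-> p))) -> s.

p & r = I & I = I
(p & r) -> r = I -> I = True
((p & r) -> r) & r = True & I = I
p -> s = I -> I = True
p <-> p = I <-> I = True
(p -> s) & (p <-> p) = True & True = True
(((p & r) -> r) & r) & ((p -> s) & (p <-> p)) = I & True = I
((((p & r) -> r) & r) & ((p -> s) & (p <-> p))) -> s = I -> I = True

True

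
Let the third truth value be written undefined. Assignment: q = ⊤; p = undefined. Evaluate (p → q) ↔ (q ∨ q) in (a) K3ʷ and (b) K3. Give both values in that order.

undefined; ⊤

In K3ʷ: p → q = undefined → ⊤ = undefined  [any arg is the third value ⇒ result is the third value]
q ∨ q = ⊤ ∨ ⊤ = ⊤
(p → q) ↔ (q ∨ q) = undefined ↔ ⊤ = undefined
In K3: p → q = undefined → ⊤ = ⊤
q ∨ q = ⊤ ∨ ⊤ = ⊤
(p → q) ↔ (q ∨ q) = ⊤ ↔ ⊤ = ⊤
They differ because K3ʷ and K3 treat undefined differently under the binary connectives.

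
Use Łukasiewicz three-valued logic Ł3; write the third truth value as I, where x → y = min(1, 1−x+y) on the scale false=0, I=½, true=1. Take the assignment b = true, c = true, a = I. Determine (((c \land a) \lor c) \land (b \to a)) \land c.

I

c \land a = true \land I = I
(c \land a) \lor c = I \lor true = true
b \to a = true \to I = I  [min(1, 1−1+½)]
((c \land a) \lor c) \land (b \to a) = true \land I = I
(((c \land a) \lor c) \land (b \to a)) \land c = I \land true = I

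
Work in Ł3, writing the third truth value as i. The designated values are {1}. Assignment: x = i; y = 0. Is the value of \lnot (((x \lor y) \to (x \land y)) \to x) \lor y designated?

x \lor y = i \lor 0 = i
x \land y = i \land 0 = 0
(x \lor y) \to (x \land y) = i \to 0 = i  [min(1, 1−½+0)]
((x \lor y) \to (x \land y)) \to x = i \to i = 1
\lnot (((x \lor y) \to (x \land y)) \to x) = \lnot 1 = 0
\lnot (((x \lor y) \to (x \land y)) \to x) \lor y = 0 \lor 0 = 0
0 ∉ {1}.

No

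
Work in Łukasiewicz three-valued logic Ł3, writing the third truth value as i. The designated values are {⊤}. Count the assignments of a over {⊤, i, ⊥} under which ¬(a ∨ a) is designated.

a=⊤: ⊥ ·
a=i: i ·
a=⊥: ⊤ ✓

1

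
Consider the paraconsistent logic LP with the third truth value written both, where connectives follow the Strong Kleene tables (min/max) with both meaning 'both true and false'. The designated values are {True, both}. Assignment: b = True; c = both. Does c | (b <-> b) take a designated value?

b <-> b = True <-> True = True
c | (b <-> b) = both | True = True
True ∈ {True, both}.

Yes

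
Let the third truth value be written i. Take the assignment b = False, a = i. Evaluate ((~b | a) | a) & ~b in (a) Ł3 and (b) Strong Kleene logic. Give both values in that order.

In Ł3: ~b = ~False = True
~b | a = True | i = True
(~b | a) | a = True | i = True
~b = ~False = True
((~b | a) | a) & ~b = True & True = True
In Strong Kleene logic: ~b = ~False = True
~b | a = True | i = True
(~b | a) | a = True | i = True
~b = ~False = True
((~b | a) | a) & ~b = True & True = True

True; True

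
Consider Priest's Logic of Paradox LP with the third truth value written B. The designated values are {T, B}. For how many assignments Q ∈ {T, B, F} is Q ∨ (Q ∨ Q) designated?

2

Q=T: T ✓
Q=B: B ✓
Q=F: F ·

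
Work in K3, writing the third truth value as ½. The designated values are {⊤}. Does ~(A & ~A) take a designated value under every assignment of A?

Countermodel: A=½ gives ½, which is not designated.

No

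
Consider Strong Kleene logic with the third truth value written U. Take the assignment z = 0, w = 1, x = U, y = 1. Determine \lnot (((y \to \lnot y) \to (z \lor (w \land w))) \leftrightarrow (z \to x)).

0

\lnot y = \lnot 1 = 0
y \to \lnot y = 1 \to 0 = 0
w \land w = 1 \land 1 = 1
z \lor (w \land w) = 0 \lor 1 = 1
(y \to \lnot y) \to (z \lor (w \land w)) = 0 \to 1 = 1
z \to x = 0 \to U = 1  [\lnot 0 \lor U]
((y \to \lnot y) \to (z \lor (w \land w))) \leftrightarrow (z \to x) = 1 \leftrightarrow 1 = 1
\lnot (((y \to \lnot y) \to (z \lor (w \land w))) \leftrightarrow (z \to x)) = \lnot 1 = 0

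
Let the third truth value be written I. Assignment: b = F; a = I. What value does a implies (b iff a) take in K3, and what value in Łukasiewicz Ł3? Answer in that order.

I; T

In K3: b iff a = F iff I = I
a implies (b iff a) = I implies I = I
In Łukasiewicz Ł3: b iff a = F iff I = I  [1 − |0−½|]
a implies (b iff a) = I implies I = T
They differ because K3 and Łukasiewicz Ł3 treat I differently under implication.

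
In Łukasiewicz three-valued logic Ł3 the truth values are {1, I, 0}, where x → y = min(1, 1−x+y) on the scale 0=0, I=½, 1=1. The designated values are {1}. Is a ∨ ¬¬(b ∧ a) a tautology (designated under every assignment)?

No

Countermodel: a=I, b=1 gives I, which is not designated.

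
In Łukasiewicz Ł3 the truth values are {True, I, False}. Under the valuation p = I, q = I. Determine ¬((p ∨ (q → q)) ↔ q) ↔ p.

q → q = I → I = True
p ∨ (q → q) = I ∨ True = True
(p ∨ (q → q)) ↔ q = True ↔ I = I
¬((p ∨ (q → q)) ↔ q) = ¬I = I
¬((p ∨ (q → q)) ↔ q) ↔ p = I ↔ I = True

True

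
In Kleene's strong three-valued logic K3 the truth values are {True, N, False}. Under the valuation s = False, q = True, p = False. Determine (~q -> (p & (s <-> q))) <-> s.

~q = ~True = False
s <-> q = False <-> True = False
p & (s <-> q) = False & False = False
~q -> (p & (s <-> q)) = False -> False = True
(~q -> (p & (s <-> q))) <-> s = True <-> False = False

False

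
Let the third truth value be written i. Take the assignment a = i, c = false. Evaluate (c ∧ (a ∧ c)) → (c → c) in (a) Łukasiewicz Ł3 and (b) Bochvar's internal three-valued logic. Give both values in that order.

In Łukasiewicz Ł3: a ∧ c = i ∧ false = false
c ∧ (a ∧ c) = false ∧ false = false
c → c = false → false = true
(c ∧ (a ∧ c)) → (c → c) = false → true = true
In Bochvar's internal three-valued logic: a ∧ c = i ∧ false = i
c ∧ (a ∧ c) = false ∧ i = i
c → c = false → false = true
(c ∧ (a ∧ c)) → (c → c) = i → true = i  [any arg is the third value ⇒ result is the third value]
They differ because Łukasiewicz Ł3 and Bochvar's internal three-valued logic treat i differently under the binary connectives.

true; i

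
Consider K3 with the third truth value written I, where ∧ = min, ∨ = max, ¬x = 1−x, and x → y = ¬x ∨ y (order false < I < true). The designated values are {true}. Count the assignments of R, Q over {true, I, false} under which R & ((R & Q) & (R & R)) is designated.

1

Designated under: (R=true, Q=true).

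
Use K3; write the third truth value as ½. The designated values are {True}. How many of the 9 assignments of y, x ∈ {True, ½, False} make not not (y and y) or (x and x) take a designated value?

5

Of the 9 assignments, 5 give a value in {True}.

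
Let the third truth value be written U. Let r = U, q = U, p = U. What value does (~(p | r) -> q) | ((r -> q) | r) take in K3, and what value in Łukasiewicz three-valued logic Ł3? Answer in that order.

In K3: p | r = U | U = U
~(p | r) = ~U = U
~(p | r) -> q = U -> U = U  [~U | U]
r -> q = U -> U = U
(r -> q) | r = U | U = U
(~(p | r) -> q) | ((r -> q) | r) = U | U = U
In Łukasiewicz three-valued logic Ł3: p | r = U | U = U
~(p | r) = ~U = U
~(p | r) -> q = U -> U = T  [min(1, 1−½+½)]
r -> q = U -> U = T
(r -> q) | r = T | U = T
(~(p | r) -> q) | ((r -> q) | r) = T | T = T
They differ because K3 and Łukasiewicz three-valued logic Ł3 treat U differently under implication.

U; T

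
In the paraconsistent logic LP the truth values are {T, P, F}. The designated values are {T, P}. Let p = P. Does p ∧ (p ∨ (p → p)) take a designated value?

Yes

p → p = P → P = P  [¬P ∨ P]
p ∨ (p → p) = P ∨ P = P
p ∧ (p ∨ (p → p)) = P ∧ P = P
P ∈ {T, P}.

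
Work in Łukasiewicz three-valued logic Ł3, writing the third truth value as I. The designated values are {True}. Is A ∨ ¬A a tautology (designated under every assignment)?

Countermodel: A=I gives I, which is not designated.

No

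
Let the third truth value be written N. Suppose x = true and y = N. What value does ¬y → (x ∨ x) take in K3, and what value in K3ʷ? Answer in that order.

true; N

In K3: ¬y = ¬N = N
x ∨ x = true ∨ true = true
¬y → (x ∨ x) = N → true = true  [¬N ∨ true]
In K3ʷ: ¬y = ¬N = N
x ∨ x = true ∨ true = true
¬y → (x ∨ x) = N → true = N  [any arg is the third value ⇒ result is the third value]
They differ because K3 and K3ʷ treat N differently under the binary connectives.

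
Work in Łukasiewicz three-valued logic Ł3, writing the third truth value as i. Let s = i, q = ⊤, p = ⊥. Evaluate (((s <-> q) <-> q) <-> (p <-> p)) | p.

i

s <-> q = i <-> ⊤ = i  [1 − |½−1|]
(s <-> q) <-> q = i <-> ⊤ = i
p <-> p = ⊥ <-> ⊥ = ⊤
((s <-> q) <-> q) <-> (p <-> p) = i <-> ⊤ = i
(((s <-> q) <-> q) <-> (p <-> p)) | p = i | ⊥ = i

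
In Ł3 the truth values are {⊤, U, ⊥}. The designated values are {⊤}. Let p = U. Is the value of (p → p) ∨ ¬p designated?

Yes

p → p = U → U = ⊤  [min(1, 1−½+½)]
¬p = ¬U = U
(p → p) ∨ ¬p = ⊤ ∨ U = ⊤
⊤ ∈ {⊤}.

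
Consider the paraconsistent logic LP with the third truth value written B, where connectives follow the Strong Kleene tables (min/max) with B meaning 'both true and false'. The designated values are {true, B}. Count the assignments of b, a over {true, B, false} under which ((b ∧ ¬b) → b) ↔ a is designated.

Of the 9 assignments, 7 give a value in {true, B}.

7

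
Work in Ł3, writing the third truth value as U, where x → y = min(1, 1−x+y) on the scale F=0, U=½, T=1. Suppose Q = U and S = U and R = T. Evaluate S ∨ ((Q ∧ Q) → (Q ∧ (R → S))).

T

Q ∧ Q = U ∧ U = U
R → S = T → U = U  [min(1, 1−1+½)]
Q ∧ (R → S) = U ∧ U = U
(Q ∧ Q) → (Q ∧ (R → S)) = U → U = T
S ∨ ((Q ∧ Q) → (Q ∧ (R → S))) = U ∨ T = T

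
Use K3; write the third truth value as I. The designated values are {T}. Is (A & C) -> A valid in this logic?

No

Countermodel: A=I, C=T gives I, which is not designated.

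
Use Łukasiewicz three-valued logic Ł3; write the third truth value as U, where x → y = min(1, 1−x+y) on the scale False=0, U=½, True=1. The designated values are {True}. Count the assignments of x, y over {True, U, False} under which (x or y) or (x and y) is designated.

Of the 9 assignments, 5 give a value in {True}.

5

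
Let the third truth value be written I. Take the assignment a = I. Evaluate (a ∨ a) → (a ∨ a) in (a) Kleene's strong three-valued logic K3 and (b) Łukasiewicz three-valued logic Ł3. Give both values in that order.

I; T

In Kleene's strong three-valued logic K3: a ∨ a = I ∨ I = I
a ∨ a = I ∨ I = I
(a ∨ a) → (a ∨ a) = I → I = I  [¬I ∨ I]
In Łukasiewicz three-valued logic Ł3: a ∨ a = I ∨ I = I
a ∨ a = I ∨ I = I
(a ∨ a) → (a ∨ a) = I → I = T
They differ because Kleene's strong three-valued logic K3 and Łukasiewicz three-valued logic Ł3 treat I differently under implication.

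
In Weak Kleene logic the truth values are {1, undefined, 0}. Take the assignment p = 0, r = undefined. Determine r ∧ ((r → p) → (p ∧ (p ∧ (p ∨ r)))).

r → p = undefined → 0 = undefined  [any arg is the third value ⇒ result is the third value]
p ∨ r = 0 ∨ undefined = undefined
p ∧ (p ∨ r) = 0 ∧ undefined = undefined
p ∧ (p ∧ (p ∨ r)) = 0 ∧ undefined = undefined
(r → p) → (p ∧ (p ∧ (p ∨ r))) = undefined → undefined = undefined
r ∧ ((r → p) → (p ∧ (p ∧ (p ∨ r)))) = undefined ∧ undefined = undefined

undefined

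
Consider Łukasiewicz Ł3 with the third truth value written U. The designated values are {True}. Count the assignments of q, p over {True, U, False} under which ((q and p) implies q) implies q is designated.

3

Designated under: (q=True, p=True); (q=True, p=U); (q=True, p=False).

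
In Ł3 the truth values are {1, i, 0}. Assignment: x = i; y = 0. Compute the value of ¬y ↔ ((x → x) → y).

¬y = ¬0 = 1
x → x = i → i = 1  [min(1, 1−½+½)]
(x → x) → y = 1 → 0 = 0
¬y ↔ ((x → x) → y) = 1 ↔ 0 = 0

0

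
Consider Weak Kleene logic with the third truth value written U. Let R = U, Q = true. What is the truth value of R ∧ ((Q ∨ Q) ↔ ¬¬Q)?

Q ∨ Q = true ∨ true = true
¬Q = ¬true = false
¬¬Q = ¬false = true
(Q ∨ Q) ↔ ¬¬Q = true ↔ true = true
R ∧ ((Q ∨ Q) ↔ ¬¬Q) = U ∧ true = U

U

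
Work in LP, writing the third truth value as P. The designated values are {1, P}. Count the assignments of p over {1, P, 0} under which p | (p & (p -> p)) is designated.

p=1: 1 ✓
p=P: P ✓
p=0: 0 ·

2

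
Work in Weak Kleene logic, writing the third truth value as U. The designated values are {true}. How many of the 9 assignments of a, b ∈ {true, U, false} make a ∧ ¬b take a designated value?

1

Designated under: (a=true, b=false).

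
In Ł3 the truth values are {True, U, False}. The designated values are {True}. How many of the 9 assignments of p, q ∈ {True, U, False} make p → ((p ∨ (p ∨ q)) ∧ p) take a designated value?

9

Of the 9 assignments, 9 give a value in {True}.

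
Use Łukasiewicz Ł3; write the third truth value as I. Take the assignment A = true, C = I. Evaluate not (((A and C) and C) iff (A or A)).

I

A and C = true and I = I
(A and C) and C = I and I = I
A or A = true or true = true
((A and C) and C) iff (A or A) = I iff true = I
not (((A and C) and C) iff (A or A)) = not I = I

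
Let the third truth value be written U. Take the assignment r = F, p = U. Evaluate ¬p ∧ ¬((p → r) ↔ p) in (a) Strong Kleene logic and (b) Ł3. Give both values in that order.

In Strong Kleene logic: ¬p = ¬U = U
p → r = U → F = U  [¬U ∨ F]
(p → r) ↔ p = U ↔ U = U
¬((p → r) ↔ p) = ¬U = U
¬p ∧ ¬((p → r) ↔ p) = U ∧ U = U
In Ł3: ¬p = ¬U = U
p → r = U → F = U  [min(1, 1−½+0)]
(p → r) ↔ p = U ↔ U = T
¬((p → r) ↔ p) = ¬T = F
¬p ∧ ¬((p → r) ↔ p) = U ∧ F = F
They differ because Strong Kleene logic and Ł3 treat U differently under implication.

U; F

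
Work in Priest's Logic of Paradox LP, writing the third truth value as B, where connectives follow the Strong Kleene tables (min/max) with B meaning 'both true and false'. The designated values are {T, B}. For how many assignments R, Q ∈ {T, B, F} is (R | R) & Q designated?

4

Designated under: (R=T, Q=T); (R=T, Q=B); (R=B, Q=T); (R=B, Q=B).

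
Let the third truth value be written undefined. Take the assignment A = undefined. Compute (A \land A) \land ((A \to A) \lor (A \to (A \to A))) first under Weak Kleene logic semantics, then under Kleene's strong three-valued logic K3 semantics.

undefined; undefined

In Weak Kleene logic: A \land A = undefined \land undefined = undefined
A \to A = undefined \to undefined = undefined  [any arg is the third value ⇒ result is the third value]
A \to A = undefined \to undefined = undefined
A \to (A \to A) = undefined \to undefined = undefined
(A \to A) \lor (A \to (A \to A)) = undefined \lor undefined = undefined
(A \land A) \land ((A \to A) \lor (A \to (A \to A))) = undefined \land undefined = undefined
In Kleene's strong three-valued logic K3: A \land A = undefined \land undefined = undefined
A \to A = undefined \to undefined = undefined  [\lnot undefined \lor undefined]
A \to A = undefined \to undefined = undefined
A \to (A \to A) = undefined \to undefined = undefined
(A \to A) \lor (A \to (A \to A)) = undefined \lor undefined = undefined
(A \land A) \land ((A \to A) \lor (A \to (A \to A))) = undefined \land undefined = undefined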